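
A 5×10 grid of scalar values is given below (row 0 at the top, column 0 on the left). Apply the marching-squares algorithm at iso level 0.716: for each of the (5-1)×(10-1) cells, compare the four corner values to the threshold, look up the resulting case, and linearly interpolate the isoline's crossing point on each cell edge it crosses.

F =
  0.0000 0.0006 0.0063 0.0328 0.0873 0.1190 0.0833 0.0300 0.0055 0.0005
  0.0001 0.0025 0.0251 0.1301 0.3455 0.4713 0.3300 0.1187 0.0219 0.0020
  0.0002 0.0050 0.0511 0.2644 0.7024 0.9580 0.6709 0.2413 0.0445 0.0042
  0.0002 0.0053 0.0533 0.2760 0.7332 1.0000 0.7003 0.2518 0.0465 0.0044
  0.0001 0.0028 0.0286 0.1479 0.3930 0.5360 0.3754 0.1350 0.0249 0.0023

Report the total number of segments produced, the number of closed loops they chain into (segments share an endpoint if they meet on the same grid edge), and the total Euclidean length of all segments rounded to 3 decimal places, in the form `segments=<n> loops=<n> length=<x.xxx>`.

cell (1,4): code 0100 → (1.503,5.000)–(2.000,4.053)
cell (1,5): code 1000 → (2.000,5.843)–(1.503,5.000)
cell (2,3): code 0100 → (2.442,4.000)–(3.000,3.962)
cell (2,4): code 1110 → (2.000,4.053)–(2.442,4.000)
cell (2,5): code 1001 → (3.000,5.948)–(2.000,5.843)
cell (3,3): code 0010 → (3.000,3.962)–(3.051,4.000)
cell (3,4): code 0011 → (3.051,4.000)–(3.612,5.000)
cell (3,5): code 0001 → (3.612,5.000)–(3.000,5.948)
total: 8 segments, chained into 1 closed loop(s), length Σ = 6.395959

segments=8 loops=1 length=6.396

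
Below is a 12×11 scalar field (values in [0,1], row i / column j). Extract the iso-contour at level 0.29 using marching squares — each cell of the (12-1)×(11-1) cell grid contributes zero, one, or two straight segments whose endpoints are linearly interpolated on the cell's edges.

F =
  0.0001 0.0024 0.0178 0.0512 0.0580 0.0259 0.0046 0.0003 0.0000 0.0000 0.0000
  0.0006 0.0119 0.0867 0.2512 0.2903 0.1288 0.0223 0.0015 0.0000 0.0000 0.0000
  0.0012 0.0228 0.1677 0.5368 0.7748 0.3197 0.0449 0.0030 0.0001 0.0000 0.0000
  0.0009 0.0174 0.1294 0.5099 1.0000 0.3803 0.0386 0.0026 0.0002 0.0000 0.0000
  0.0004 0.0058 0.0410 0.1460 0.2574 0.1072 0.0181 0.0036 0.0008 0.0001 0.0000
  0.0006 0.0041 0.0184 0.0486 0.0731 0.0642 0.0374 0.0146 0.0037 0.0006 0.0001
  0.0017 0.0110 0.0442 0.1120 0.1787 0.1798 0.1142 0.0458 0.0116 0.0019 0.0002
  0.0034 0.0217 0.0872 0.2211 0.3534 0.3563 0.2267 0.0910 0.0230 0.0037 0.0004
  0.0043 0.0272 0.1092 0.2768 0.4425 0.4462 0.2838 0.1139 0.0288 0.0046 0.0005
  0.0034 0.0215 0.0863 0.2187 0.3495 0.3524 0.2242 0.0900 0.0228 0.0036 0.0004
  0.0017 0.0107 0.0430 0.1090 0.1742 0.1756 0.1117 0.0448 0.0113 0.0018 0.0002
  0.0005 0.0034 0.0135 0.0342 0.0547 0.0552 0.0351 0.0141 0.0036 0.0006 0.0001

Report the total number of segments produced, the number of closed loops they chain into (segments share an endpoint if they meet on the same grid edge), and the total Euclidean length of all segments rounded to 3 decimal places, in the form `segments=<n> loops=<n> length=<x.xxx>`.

segments=22 loops=2 length=17.921

cell (0,3): code 0100 → (0.999,4.000)–(1.000,3.992)
cell (0,4): code 1000 → (1.000,4.002)–(0.999,4.000)
cell (1,2): code 0100 → (1.136,3.000)–(2.000,2.331)
cell (1,3): code 1110 → (1.000,3.992)–(1.136,3.000)
cell (1,4): code 1101 → (1.844,5.000)–(1.000,4.002)
cell (1,5): code 1000 → (2.000,5.108)–(1.844,5.000)
cell (2,2): code 0110 → (2.000,2.331)–(3.000,2.422)
cell (2,5): code 1001 → (3.000,5.264)–(2.000,5.108)
cell (3,2): code 0010 → (3.000,2.422)–(3.604,3.000)
cell (3,3): code 0011 → (3.604,3.000)–(3.956,4.000)
cell (3,4): code 0011 → (3.956,4.000)–(3.331,5.000)
cell (3,5): code 0001 → (3.331,5.000)–(3.000,5.264)
cell (6,3): code 0100 → (6.637,4.000)–(7.000,3.521)
cell (6,4): code 1100 → (6.624,5.000)–(6.637,4.000)
cell (6,5): code 1000 → (7.000,5.512)–(6.624,5.000)
cell (7,3): code 0110 → (7.000,3.521)–(8.000,3.080)
cell (7,5): code 1001 → (8.000,5.962)–(7.000,5.512)
cell (8,3): code 0110 → (8.000,3.080)–(9.000,3.545)
cell (8,5): code 1001 → (9.000,5.487)–(8.000,5.962)
cell (9,3): code 0010 → (9.000,3.545)–(9.339,4.000)
cell (9,4): code 0011 → (9.339,4.000)–(9.353,5.000)
cell (9,5): code 0001 → (9.353,5.000)–(9.000,5.487)
total: 22 segments, chained into 2 closed loop(s), length Σ = 17.920906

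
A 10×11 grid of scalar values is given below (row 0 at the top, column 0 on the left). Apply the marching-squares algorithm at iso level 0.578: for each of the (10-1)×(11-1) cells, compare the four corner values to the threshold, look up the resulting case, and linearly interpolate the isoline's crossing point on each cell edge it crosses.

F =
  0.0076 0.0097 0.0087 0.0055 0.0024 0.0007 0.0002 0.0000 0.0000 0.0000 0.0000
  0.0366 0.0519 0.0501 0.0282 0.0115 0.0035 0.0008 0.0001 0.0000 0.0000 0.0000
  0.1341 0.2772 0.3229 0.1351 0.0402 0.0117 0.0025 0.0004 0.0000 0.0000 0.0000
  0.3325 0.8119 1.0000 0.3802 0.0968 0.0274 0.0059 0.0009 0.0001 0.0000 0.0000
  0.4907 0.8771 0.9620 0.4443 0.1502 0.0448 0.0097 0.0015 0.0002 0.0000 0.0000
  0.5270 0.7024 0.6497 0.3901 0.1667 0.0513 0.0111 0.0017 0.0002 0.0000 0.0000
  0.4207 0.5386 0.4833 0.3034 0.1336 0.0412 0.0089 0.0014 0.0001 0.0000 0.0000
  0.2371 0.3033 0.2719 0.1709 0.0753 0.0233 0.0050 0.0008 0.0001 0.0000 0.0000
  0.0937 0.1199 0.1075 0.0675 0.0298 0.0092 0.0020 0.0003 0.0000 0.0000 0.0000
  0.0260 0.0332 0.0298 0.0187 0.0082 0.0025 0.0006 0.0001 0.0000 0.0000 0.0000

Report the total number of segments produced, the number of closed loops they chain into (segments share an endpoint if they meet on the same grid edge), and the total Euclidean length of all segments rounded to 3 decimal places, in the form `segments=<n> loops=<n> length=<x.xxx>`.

segments=10 loops=1 length=9.346

cell (2,0): code 0100 → (2.563,1.000)–(3.000,0.512)
cell (2,1): code 1100 → (2.377,2.000)–(2.563,1.000)
cell (2,2): code 1000 → (3.000,2.681)–(2.377,2.000)
cell (3,0): code 0110 → (3.000,0.512)–(4.000,0.226)
cell (3,2): code 1001 → (4.000,2.742)–(3.000,2.681)
cell (4,0): code 0110 → (4.000,0.226)–(5.000,0.291)
cell (4,2): code 1001 → (5.000,2.276)–(4.000,2.742)
cell (5,0): code 0010 → (5.000,0.291)–(5.759,1.000)
cell (5,1): code 0011 → (5.759,1.000)–(5.431,2.000)
cell (5,2): code 0001 → (5.431,2.000)–(5.000,2.276)
total: 10 segments, chained into 1 closed loop(s), length Σ = 9.346137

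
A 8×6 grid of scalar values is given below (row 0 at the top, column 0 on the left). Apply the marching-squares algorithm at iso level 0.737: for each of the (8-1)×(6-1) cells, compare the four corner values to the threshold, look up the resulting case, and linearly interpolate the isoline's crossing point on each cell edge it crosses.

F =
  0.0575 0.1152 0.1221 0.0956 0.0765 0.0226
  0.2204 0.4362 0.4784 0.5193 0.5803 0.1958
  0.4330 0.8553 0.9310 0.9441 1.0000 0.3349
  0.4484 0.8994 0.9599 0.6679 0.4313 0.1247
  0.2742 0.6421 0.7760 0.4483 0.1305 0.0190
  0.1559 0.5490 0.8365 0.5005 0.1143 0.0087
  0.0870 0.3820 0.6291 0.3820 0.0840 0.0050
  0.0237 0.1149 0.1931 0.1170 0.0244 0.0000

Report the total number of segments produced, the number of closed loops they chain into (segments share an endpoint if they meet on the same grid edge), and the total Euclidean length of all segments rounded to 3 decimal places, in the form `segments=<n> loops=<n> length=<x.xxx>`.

segments=16 loops=1 length=13.045

cell (1,0): code 0100 → (1.718,1.000)–(2.000,0.720)
cell (1,1): code 1100 → (1.571,2.000)–(1.718,1.000)
cell (1,2): code 1100 → (1.512,3.000)–(1.571,2.000)
cell (1,3): code 1100 → (1.373,4.000)–(1.512,3.000)
cell (1,4): code 1000 → (2.000,4.395)–(1.373,4.000)
cell (2,0): code 0110 → (2.000,0.720)–(3.000,0.640)
cell (2,2): code 1011 → (3.000,2.763)–(2.750,3.000)
cell (2,3): code 0011 → (2.750,3.000)–(2.462,4.000)
cell (2,4): code 0001 → (2.462,4.000)–(2.000,4.395)
cell (3,0): code 0010 → (3.000,0.640)–(3.631,1.000)
cell (3,1): code 0111 → (3.631,1.000)–(4.000,1.709)
cell (3,2): code 1001 → (4.000,2.119)–(3.000,2.763)
cell (4,1): code 0110 → (4.000,1.709)–(5.000,1.654)
cell (4,2): code 1001 → (5.000,2.296)–(4.000,2.119)
cell (5,1): code 0010 → (5.000,1.654)–(5.480,2.000)
cell (5,2): code 0001 → (5.480,2.000)–(5.000,2.296)
total: 16 segments, chained into 1 closed loop(s), length Σ = 13.044815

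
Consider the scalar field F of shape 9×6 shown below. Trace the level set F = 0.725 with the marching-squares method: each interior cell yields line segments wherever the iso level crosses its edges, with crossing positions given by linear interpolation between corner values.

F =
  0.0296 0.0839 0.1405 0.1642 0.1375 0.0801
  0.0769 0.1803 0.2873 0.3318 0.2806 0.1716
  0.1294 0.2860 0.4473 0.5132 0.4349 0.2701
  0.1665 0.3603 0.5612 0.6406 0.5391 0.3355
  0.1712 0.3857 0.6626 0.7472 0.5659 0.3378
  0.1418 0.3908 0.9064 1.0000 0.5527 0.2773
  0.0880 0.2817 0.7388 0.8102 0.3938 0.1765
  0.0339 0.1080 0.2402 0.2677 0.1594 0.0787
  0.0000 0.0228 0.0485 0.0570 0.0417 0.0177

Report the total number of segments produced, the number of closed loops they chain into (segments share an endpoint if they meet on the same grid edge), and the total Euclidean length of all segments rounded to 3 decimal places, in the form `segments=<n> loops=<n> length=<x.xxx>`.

cell (3,2): code 0100 → (3.792,3.000)–(4.000,2.738)
cell (3,3): code 1000 → (4.000,3.122)–(3.792,3.000)
cell (4,1): code 0100 → (4.256,2.000)–(5.000,1.648)
cell (4,2): code 1110 → (4.000,2.738)–(4.256,2.000)
cell (4,3): code 1001 → (5.000,3.615)–(4.000,3.122)
cell (5,1): code 0110 → (5.000,1.648)–(6.000,1.970)
cell (5,3): code 1001 → (6.000,3.205)–(5.000,3.615)
cell (6,1): code 0010 → (6.000,1.970)–(6.028,2.000)
cell (6,2): code 0011 → (6.028,2.000)–(6.157,3.000)
cell (6,3): code 0001 → (6.157,3.000)–(6.000,3.205)
total: 10 segments, chained into 1 closed loop(s), length Σ = 6.733538

segments=10 loops=1 length=6.734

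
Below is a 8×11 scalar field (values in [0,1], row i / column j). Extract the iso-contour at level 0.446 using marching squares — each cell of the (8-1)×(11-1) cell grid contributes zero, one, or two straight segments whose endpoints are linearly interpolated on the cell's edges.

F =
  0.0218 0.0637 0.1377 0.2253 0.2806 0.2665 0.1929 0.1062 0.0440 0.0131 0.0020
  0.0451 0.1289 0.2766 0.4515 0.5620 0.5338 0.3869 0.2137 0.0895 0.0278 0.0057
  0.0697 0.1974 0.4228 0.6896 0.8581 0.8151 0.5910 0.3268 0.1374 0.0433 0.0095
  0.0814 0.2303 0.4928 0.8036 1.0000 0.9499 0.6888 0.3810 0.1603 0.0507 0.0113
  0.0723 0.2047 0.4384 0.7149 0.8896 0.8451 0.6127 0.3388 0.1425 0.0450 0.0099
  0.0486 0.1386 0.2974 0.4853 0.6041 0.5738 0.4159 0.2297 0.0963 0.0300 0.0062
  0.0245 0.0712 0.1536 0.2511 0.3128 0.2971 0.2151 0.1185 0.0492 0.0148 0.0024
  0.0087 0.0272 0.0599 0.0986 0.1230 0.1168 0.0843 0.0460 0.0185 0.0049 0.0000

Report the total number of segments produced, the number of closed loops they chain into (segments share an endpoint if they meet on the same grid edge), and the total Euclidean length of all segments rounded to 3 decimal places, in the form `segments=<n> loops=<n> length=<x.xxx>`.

segments=20 loops=1 length=15.441

cell (0,2): code 0100 → (0.976,3.000)–(1.000,2.969)
cell (0,3): code 1100 → (0.588,4.000)–(0.976,3.000)
cell (0,4): code 1100 → (0.672,5.000)–(0.588,4.000)
cell (0,5): code 1000 → (1.000,5.598)–(0.672,5.000)
cell (1,2): code 0110 → (1.000,2.969)–(2.000,2.087)
cell (1,5): code 1101 → (1.290,6.000)–(1.000,5.598)
cell (1,6): code 1000 → (2.000,6.549)–(1.290,6.000)
cell (2,1): code 0100 → (2.331,2.000)–(3.000,1.822)
cell (2,2): code 1110 → (2.000,2.087)–(2.331,2.000)
cell (2,6): code 1001 → (3.000,6.789)–(2.000,6.549)
cell (3,1): code 0010 → (3.000,1.822)–(3.860,2.000)
cell (3,2): code 0111 → (3.860,2.000)–(4.000,2.027)
cell (3,6): code 1001 → (4.000,6.609)–(3.000,6.789)
cell (4,2): code 0110 → (4.000,2.027)–(5.000,2.791)
cell (4,5): code 1011 → (5.000,5.809)–(4.847,6.000)
cell (4,6): code 0001 → (4.847,6.000)–(4.000,6.609)
cell (5,2): code 0010 → (5.000,2.791)–(5.168,3.000)
cell (5,3): code 0011 → (5.168,3.000)–(5.543,4.000)
cell (5,4): code 0011 → (5.543,4.000)–(5.462,5.000)
cell (5,5): code 0001 → (5.462,5.000)–(5.000,5.809)
total: 20 segments, chained into 1 closed loop(s), length Σ = 15.441204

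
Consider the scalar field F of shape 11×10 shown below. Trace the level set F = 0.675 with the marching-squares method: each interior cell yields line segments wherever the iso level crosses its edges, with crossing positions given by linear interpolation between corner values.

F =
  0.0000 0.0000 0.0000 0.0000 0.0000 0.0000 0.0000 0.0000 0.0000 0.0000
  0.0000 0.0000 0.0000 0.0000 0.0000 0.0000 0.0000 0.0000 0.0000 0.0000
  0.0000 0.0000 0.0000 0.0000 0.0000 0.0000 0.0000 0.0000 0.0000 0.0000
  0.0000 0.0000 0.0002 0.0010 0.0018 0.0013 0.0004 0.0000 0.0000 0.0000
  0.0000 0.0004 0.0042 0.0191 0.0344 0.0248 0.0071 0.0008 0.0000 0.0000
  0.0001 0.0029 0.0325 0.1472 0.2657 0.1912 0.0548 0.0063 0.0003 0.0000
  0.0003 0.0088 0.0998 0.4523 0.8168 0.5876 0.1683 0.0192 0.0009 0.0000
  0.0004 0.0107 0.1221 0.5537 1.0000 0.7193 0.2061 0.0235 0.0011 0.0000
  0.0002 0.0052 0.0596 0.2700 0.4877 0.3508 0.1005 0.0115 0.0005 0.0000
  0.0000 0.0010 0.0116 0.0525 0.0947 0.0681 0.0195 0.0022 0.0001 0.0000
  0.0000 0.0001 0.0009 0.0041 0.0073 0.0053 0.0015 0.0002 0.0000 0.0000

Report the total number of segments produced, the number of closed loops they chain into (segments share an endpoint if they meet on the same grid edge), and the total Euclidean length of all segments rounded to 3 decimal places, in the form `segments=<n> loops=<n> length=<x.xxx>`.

segments=8 loops=1 length=5.543

cell (5,3): code 0100 → (5.743,4.000)–(6.000,3.611)
cell (5,4): code 1000 → (6.000,4.619)–(5.743,4.000)
cell (6,3): code 0110 → (6.000,3.611)–(7.000,3.272)
cell (6,4): code 1101 → (6.664,5.000)–(6.000,4.619)
cell (6,5): code 1000 → (7.000,5.086)–(6.664,5.000)
cell (7,3): code 0010 → (7.000,3.272)–(7.634,4.000)
cell (7,4): code 0011 → (7.634,4.000)–(7.120,5.000)
cell (7,5): code 0001 → (7.120,5.000)–(7.000,5.086)
total: 8 segments, chained into 1 closed loop(s), length Σ = 5.543308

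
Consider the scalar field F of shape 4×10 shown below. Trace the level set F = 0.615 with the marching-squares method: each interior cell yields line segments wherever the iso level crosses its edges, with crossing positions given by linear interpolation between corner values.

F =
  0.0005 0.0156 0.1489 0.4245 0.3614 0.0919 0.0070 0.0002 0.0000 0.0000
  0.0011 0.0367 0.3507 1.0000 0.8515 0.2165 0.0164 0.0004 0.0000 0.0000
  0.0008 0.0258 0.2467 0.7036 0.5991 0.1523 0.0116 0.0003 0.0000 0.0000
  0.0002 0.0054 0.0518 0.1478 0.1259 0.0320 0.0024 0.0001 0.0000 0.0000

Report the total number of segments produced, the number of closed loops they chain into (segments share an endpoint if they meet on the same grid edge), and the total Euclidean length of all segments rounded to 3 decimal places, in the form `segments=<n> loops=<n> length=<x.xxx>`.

segments=8 loops=1 length=5.884

cell (0,2): code 0100 → (0.331,3.000)–(1.000,2.407)
cell (0,3): code 1100 → (0.517,4.000)–(0.331,3.000)
cell (0,4): code 1000 → (1.000,4.372)–(0.517,4.000)
cell (1,2): code 0110 → (1.000,2.407)–(2.000,2.806)
cell (1,3): code 1011 → (2.000,3.848)–(1.937,4.000)
cell (1,4): code 0001 → (1.937,4.000)–(1.000,4.372)
cell (2,2): code 0010 → (2.000,2.806)–(2.159,3.000)
cell (2,3): code 0001 → (2.159,3.000)–(2.000,3.848)
total: 8 segments, chained into 1 closed loop(s), length Σ = 5.884126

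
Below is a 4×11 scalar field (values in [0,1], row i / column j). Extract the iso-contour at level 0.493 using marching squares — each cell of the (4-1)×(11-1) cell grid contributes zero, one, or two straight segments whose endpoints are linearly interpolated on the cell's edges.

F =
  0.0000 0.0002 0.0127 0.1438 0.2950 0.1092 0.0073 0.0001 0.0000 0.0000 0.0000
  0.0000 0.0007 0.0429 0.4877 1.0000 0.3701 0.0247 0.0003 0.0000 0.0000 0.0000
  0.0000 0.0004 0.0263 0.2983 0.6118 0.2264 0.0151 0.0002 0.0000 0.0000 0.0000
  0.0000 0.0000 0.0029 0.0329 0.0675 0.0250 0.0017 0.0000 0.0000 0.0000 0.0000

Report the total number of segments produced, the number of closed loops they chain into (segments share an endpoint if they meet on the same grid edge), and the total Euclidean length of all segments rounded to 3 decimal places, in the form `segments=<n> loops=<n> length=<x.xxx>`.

segments=6 loops=1 length=5.406

cell (0,3): code 0100 → (0.281,4.000)–(1.000,3.010)
cell (0,4): code 1000 → (1.000,4.805)–(0.281,4.000)
cell (1,3): code 0110 → (1.000,3.010)–(2.000,3.621)
cell (1,4): code 1001 → (2.000,4.308)–(1.000,4.805)
cell (2,3): code 0010 → (2.000,3.621)–(2.218,4.000)
cell (2,4): code 0001 → (2.218,4.000)–(2.000,4.308)
total: 6 segments, chained into 1 closed loop(s), length Σ = 5.405993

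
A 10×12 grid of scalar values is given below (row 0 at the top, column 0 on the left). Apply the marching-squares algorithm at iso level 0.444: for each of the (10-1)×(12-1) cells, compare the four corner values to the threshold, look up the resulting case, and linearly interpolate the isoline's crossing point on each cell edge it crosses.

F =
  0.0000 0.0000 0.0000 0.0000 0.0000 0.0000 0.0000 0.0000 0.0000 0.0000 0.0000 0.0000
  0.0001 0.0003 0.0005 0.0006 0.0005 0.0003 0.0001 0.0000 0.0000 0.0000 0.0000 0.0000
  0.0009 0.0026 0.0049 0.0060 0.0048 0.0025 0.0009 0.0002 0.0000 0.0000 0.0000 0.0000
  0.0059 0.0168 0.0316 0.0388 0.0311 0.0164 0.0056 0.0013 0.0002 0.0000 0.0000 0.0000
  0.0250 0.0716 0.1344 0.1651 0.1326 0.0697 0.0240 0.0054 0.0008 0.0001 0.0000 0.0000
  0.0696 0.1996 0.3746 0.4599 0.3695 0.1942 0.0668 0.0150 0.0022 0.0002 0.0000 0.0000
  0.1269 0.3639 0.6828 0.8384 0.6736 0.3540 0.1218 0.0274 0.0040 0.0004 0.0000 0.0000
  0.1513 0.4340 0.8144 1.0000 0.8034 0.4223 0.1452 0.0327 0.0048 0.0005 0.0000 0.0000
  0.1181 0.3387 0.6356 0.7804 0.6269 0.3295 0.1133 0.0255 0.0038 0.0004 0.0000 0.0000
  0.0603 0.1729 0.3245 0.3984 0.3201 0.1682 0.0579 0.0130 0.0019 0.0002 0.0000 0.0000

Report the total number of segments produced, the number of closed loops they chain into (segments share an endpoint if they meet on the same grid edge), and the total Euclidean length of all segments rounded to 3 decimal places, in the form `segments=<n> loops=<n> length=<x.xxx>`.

cell (4,2): code 0100 → (4.946,3.000)–(5.000,2.814)
cell (4,3): code 1000 → (5.000,3.176)–(4.946,3.000)
cell (5,1): code 0100 → (5.225,2.000)–(6.000,1.251)
cell (5,2): code 1110 → (5.000,2.814)–(5.225,2.000)
cell (5,3): code 1101 → (5.245,4.000)–(5.000,3.176)
cell (5,4): code 1000 → (6.000,4.718)–(5.245,4.000)
cell (6,1): code 0110 → (6.000,1.251)–(7.000,1.026)
cell (6,4): code 1001 → (7.000,4.943)–(6.000,4.718)
cell (7,1): code 0110 → (7.000,1.026)–(8.000,1.355)
cell (7,4): code 1001 → (8.000,4.615)–(7.000,4.943)
cell (8,1): code 0010 → (8.000,1.355)–(8.616,2.000)
cell (8,2): code 0011 → (8.616,2.000)–(8.881,3.000)
cell (8,3): code 0011 → (8.881,3.000)–(8.596,4.000)
cell (8,4): code 0001 → (8.596,4.000)–(8.000,4.615)
total: 14 segments, chained into 1 closed loop(s), length Σ = 12.179253

segments=14 loops=1 length=12.179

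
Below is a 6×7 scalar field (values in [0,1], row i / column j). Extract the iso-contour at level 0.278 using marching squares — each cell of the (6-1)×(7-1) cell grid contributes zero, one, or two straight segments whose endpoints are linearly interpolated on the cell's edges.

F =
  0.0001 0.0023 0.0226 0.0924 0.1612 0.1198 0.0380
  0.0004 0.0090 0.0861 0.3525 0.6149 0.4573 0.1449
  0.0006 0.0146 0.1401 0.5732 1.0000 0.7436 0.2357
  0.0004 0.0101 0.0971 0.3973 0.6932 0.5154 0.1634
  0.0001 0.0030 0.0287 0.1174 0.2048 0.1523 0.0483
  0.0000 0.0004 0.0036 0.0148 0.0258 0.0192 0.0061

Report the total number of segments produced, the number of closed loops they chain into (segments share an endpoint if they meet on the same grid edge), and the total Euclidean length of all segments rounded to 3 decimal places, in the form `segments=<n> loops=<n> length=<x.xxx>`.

segments=12 loops=1 length=11.134

cell (0,2): code 0100 → (0.714,3.000)–(1.000,2.720)
cell (0,3): code 1100 → (0.257,4.000)–(0.714,3.000)
cell (0,4): code 1100 → (0.469,5.000)–(0.257,4.000)
cell (0,5): code 1000 → (1.000,5.574)–(0.469,5.000)
cell (1,2): code 0110 → (1.000,2.720)–(2.000,2.318)
cell (1,5): code 1001 → (2.000,5.917)–(1.000,5.574)
cell (2,2): code 0110 → (2.000,2.318)–(3.000,2.603)
cell (2,5): code 1001 → (3.000,5.674)–(2.000,5.917)
cell (3,2): code 0010 → (3.000,2.603)–(3.426,3.000)
cell (3,3): code 0011 → (3.426,3.000)–(3.850,4.000)
cell (3,4): code 0011 → (3.850,4.000)–(3.654,5.000)
cell (3,5): code 0001 → (3.654,5.000)–(3.000,5.674)
total: 12 segments, chained into 1 closed loop(s), length Σ = 11.134284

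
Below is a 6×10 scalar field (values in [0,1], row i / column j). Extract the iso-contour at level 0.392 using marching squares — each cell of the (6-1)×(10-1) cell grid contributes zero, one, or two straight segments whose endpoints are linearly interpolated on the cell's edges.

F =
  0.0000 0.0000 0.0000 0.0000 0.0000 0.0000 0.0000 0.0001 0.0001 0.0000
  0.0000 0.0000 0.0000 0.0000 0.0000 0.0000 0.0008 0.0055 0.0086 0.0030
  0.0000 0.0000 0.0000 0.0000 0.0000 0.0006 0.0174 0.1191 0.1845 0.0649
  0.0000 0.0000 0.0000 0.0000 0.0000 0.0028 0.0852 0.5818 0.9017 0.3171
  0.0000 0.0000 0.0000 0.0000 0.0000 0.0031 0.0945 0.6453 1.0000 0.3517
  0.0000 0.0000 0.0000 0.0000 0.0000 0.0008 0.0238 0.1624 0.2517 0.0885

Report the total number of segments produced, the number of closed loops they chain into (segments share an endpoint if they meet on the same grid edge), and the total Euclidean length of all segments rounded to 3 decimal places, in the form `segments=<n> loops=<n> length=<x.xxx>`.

cell (2,6): code 0100 → (2.590,7.000)–(3.000,6.618)
cell (2,7): code 1100 → (2.289,8.000)–(2.590,7.000)
cell (2,8): code 1000 → (3.000,8.872)–(2.289,8.000)
cell (3,6): code 0110 → (3.000,6.618)–(4.000,6.540)
cell (3,8): code 1001 → (4.000,8.938)–(3.000,8.872)
cell (4,6): code 0010 → (4.000,6.540)–(4.525,7.000)
cell (4,7): code 0011 → (4.525,7.000)–(4.813,8.000)
cell (4,8): code 0001 → (4.813,8.000)–(4.000,8.938)
total: 8 segments, chained into 1 closed loop(s), length Σ = 7.713918

segments=8 loops=1 length=7.714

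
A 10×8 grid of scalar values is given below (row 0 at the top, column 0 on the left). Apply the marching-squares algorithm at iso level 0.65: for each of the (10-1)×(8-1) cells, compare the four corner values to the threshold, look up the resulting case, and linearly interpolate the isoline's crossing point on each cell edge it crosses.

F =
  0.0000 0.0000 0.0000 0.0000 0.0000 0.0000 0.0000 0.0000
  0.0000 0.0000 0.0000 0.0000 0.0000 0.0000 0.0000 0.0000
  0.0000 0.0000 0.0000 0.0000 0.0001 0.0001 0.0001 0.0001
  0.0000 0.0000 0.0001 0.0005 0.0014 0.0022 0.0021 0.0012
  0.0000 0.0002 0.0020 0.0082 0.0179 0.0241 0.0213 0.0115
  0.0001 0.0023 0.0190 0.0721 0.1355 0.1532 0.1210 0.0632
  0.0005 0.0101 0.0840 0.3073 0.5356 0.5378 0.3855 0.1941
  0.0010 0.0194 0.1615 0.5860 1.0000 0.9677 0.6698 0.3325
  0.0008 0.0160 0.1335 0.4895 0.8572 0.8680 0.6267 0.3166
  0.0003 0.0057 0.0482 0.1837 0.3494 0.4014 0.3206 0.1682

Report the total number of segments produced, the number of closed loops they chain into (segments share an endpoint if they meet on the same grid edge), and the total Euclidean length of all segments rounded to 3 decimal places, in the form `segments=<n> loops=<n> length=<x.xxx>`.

cell (6,3): code 0100 → (6.246,4.000)–(7.000,3.155)
cell (6,4): code 1100 → (6.261,5.000)–(6.246,4.000)
cell (6,5): code 1100 → (6.930,6.000)–(6.261,5.000)
cell (6,6): code 1000 → (7.000,6.059)–(6.930,6.000)
cell (7,3): code 0110 → (7.000,3.155)–(8.000,3.436)
cell (7,5): code 1011 → (8.000,5.903)–(7.459,6.000)
cell (7,6): code 0001 → (7.459,6.000)–(7.000,6.059)
cell (8,3): code 0010 → (8.000,3.436)–(8.408,4.000)
cell (8,4): code 0011 → (8.408,4.000)–(8.467,5.000)
cell (8,5): code 0001 → (8.467,5.000)–(8.000,5.903)
total: 10 segments, chained into 1 closed loop(s), length Σ = 8.192950

segments=10 loops=1 length=8.193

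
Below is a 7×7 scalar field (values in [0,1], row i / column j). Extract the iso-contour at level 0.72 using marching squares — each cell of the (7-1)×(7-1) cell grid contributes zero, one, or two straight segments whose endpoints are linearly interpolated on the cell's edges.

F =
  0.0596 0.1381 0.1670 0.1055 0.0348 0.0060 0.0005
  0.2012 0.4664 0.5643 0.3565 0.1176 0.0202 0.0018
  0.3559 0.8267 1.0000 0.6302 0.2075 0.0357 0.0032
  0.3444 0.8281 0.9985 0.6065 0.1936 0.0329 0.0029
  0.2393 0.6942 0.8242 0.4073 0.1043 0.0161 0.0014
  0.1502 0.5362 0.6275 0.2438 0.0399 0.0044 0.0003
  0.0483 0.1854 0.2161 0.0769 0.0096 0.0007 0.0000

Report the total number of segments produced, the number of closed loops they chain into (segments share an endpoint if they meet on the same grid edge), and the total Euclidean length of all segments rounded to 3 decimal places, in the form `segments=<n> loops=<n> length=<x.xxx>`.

cell (1,0): code 0100 → (1.704,1.000)–(2.000,0.773)
cell (1,1): code 1100 → (1.357,2.000)–(1.704,1.000)
cell (1,2): code 1000 → (2.000,2.757)–(1.357,2.000)
cell (2,0): code 0110 → (2.000,0.773)–(3.000,0.777)
cell (2,2): code 1001 → (3.000,2.710)–(2.000,2.757)
cell (3,0): code 0010 → (3.000,0.777)–(3.807,1.000)
cell (3,1): code 0111 → (3.807,1.000)–(4.000,1.198)
cell (3,2): code 1001 → (4.000,2.250)–(3.000,2.710)
cell (4,1): code 0010 → (4.000,1.198)–(4.530,2.000)
cell (4,2): code 0001 → (4.530,2.000)–(4.000,2.250)
total: 10 segments, chained into 1 closed loop(s), length Σ = 8.187214

segments=10 loops=1 length=8.187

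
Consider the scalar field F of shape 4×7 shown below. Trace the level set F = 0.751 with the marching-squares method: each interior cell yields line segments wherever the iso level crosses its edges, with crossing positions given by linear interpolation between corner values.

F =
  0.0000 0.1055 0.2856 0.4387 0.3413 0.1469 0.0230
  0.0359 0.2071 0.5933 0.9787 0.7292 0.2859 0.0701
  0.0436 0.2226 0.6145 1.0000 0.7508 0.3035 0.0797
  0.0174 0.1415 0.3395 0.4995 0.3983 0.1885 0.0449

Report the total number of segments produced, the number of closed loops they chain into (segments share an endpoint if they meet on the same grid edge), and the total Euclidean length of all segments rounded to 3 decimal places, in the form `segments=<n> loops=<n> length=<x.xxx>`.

cell (0,2): code 0100 → (0.578,3.000)–(1.000,2.409)
cell (0,3): code 1000 → (1.000,3.913)–(0.578,3.000)
cell (1,2): code 0110 → (1.000,2.409)–(2.000,2.354)
cell (1,3): code 1001 → (2.000,3.999)–(1.000,3.913)
cell (2,2): code 0010 → (2.000,2.354)–(2.498,3.000)
cell (2,3): code 0001 → (2.498,3.000)–(2.000,3.999)
total: 6 segments, chained into 1 closed loop(s), length Σ = 5.667942

segments=6 loops=1 length=5.668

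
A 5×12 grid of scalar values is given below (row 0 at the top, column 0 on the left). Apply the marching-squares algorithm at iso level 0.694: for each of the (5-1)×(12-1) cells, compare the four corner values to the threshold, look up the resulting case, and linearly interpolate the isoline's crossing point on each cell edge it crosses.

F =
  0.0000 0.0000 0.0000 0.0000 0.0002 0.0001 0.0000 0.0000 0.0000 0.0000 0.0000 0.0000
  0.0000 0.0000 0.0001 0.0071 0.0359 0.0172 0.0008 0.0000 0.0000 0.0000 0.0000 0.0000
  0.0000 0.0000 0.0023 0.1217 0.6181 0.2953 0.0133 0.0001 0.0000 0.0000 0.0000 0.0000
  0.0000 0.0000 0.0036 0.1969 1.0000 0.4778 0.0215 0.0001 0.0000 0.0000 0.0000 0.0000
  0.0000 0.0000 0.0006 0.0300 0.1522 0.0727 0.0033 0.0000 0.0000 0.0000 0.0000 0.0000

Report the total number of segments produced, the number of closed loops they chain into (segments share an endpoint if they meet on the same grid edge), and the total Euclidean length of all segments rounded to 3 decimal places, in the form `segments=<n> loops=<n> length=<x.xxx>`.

cell (2,3): code 0100 → (2.199,4.000)–(3.000,3.619)
cell (2,4): code 1000 → (3.000,4.586)–(2.199,4.000)
cell (3,3): code 0010 → (3.000,3.619)–(3.361,4.000)
cell (3,4): code 0001 → (3.361,4.000)–(3.000,4.586)
total: 4 segments, chained into 1 closed loop(s), length Σ = 3.092962

segments=4 loops=1 length=3.093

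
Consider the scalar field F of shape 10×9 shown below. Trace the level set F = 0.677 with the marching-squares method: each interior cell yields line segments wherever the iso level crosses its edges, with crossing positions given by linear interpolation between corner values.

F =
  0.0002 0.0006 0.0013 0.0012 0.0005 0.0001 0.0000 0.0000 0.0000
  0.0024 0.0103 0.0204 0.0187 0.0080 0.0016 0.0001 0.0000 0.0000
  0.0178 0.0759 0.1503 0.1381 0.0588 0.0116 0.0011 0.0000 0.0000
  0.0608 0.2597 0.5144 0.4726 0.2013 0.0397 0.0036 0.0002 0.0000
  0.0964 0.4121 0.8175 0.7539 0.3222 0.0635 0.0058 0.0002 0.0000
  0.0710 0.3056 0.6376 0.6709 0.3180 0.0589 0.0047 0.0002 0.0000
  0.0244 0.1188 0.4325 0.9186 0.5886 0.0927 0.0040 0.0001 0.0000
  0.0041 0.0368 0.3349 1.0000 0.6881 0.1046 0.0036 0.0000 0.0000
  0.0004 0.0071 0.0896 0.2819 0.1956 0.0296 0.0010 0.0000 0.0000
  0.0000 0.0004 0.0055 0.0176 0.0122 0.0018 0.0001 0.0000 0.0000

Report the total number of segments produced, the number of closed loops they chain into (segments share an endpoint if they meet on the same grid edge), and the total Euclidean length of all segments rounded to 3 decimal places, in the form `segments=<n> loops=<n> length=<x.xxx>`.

segments=14 loops=2 length=10.866

cell (3,1): code 0100 → (3.536,2.000)–(4.000,1.653)
cell (3,2): code 1100 → (3.727,3.000)–(3.536,2.000)
cell (3,3): code 1000 → (4.000,3.178)–(3.727,3.000)
cell (4,1): code 0010 → (4.000,1.653)–(4.781,2.000)
cell (4,2): code 0011 → (4.781,2.000)–(4.927,3.000)
cell (4,3): code 0001 → (4.927,3.000)–(4.000,3.178)
cell (5,2): code 0100 → (5.025,3.000)–(6.000,2.503)
cell (5,3): code 1000 → (6.000,3.732)–(5.025,3.000)
cell (6,2): code 0110 → (6.000,2.503)–(7.000,2.514)
cell (6,3): code 1101 → (6.888,4.000)–(6.000,3.732)
cell (6,4): code 1000 → (7.000,4.019)–(6.888,4.000)
cell (7,2): code 0010 → (7.000,2.514)–(7.450,3.000)
cell (7,3): code 0011 → (7.450,3.000)–(7.023,4.000)
cell (7,4): code 0001 → (7.023,4.000)–(7.000,4.019)
total: 14 segments, chained into 2 closed loop(s), length Σ = 10.865773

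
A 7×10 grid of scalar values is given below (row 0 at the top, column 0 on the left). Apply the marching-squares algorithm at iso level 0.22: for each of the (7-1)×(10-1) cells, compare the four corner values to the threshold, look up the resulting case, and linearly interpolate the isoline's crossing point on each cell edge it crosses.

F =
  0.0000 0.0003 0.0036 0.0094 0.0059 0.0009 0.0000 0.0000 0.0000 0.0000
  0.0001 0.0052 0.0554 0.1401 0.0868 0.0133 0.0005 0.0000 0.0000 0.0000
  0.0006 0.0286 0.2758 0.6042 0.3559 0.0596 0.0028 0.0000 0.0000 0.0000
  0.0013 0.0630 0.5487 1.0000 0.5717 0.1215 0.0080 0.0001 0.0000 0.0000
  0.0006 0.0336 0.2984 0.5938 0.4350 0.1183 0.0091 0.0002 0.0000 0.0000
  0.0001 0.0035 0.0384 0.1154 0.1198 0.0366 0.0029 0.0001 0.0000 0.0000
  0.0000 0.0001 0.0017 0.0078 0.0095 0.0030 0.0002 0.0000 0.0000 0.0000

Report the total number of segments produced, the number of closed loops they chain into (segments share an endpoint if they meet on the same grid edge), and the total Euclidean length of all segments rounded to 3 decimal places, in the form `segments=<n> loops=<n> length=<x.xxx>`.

segments=12 loops=1 length=10.948

cell (1,1): code 0100 → (1.747,2.000)–(2.000,1.774)
cell (1,2): code 1100 → (1.172,3.000)–(1.747,2.000)
cell (1,3): code 1100 → (1.495,4.000)–(1.172,3.000)
cell (1,4): code 1000 → (2.000,4.459)–(1.495,4.000)
cell (2,1): code 0110 → (2.000,1.774)–(3.000,1.323)
cell (2,4): code 1001 → (3.000,4.781)–(2.000,4.459)
cell (3,1): code 0110 → (3.000,1.323)–(4.000,1.704)
cell (3,4): code 1001 → (4.000,4.679)–(3.000,4.781)
cell (4,1): code 0010 → (4.000,1.704)–(4.302,2.000)
cell (4,2): code 0011 → (4.302,2.000)–(4.781,3.000)
cell (4,3): code 0011 → (4.781,3.000)–(4.682,4.000)
cell (4,4): code 0001 → (4.682,4.000)–(4.000,4.679)
total: 12 segments, chained into 1 closed loop(s), length Σ = 10.947570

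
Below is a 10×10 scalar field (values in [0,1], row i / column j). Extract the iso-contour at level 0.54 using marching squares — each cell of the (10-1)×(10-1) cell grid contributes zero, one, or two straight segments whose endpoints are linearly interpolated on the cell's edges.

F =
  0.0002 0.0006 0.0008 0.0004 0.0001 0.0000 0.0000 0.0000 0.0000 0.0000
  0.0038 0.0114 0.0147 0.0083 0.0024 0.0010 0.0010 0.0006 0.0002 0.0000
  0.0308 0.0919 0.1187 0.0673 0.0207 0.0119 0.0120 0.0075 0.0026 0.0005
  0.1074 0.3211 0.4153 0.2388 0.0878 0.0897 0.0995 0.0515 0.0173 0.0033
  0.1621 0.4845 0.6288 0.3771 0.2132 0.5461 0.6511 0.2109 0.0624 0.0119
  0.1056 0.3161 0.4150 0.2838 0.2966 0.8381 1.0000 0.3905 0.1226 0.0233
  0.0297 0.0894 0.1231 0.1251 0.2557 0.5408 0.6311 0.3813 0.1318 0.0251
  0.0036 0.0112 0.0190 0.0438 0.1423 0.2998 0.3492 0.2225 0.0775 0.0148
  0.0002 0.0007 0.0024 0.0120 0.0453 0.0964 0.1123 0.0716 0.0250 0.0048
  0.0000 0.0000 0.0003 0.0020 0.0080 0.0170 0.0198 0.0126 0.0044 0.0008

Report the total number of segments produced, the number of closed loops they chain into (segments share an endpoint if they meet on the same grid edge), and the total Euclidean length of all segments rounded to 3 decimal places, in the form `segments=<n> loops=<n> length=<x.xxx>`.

cell (3,1): code 0100 → (3.584,2.000)–(4.000,1.385)
cell (3,2): code 1000 → (4.000,2.353)–(3.584,2.000)
cell (3,4): code 0100 → (3.987,5.000)–(4.000,4.982)
cell (3,5): code 1100 → (3.799,6.000)–(3.987,5.000)
cell (3,6): code 1000 → (4.000,6.252)–(3.799,6.000)
cell (4,1): code 0010 → (4.000,1.385)–(4.415,2.000)
cell (4,2): code 0001 → (4.415,2.000)–(4.000,2.353)
cell (4,4): code 0110 → (4.000,4.982)–(5.000,4.449)
cell (4,6): code 1001 → (5.000,6.755)–(4.000,6.252)
cell (5,4): code 0110 → (5.000,4.449)–(6.000,4.997)
cell (5,6): code 1001 → (6.000,6.365)–(5.000,6.755)
cell (6,4): code 0010 → (6.000,4.997)–(6.003,5.000)
cell (6,5): code 0011 → (6.003,5.000)–(6.323,6.000)
cell (6,6): code 0001 → (6.323,6.000)–(6.000,6.365)
total: 14 segments, chained into 2 closed loop(s), length Σ = 9.945590

segments=14 loops=2 length=9.946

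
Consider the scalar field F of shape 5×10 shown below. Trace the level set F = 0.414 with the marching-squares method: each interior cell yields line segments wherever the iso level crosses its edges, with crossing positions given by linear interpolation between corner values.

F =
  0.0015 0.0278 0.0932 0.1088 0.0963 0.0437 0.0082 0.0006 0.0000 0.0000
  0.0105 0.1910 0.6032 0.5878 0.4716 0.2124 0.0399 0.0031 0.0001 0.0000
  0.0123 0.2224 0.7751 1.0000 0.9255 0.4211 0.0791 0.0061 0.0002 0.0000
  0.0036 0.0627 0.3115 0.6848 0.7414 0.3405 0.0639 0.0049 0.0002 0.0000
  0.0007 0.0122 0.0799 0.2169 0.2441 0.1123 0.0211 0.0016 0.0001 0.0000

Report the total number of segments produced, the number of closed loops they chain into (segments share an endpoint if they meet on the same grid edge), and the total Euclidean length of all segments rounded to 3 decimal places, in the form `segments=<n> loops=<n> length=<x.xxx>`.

segments=14 loops=1 length=10.551

cell (0,1): code 0100 → (0.629,2.000)–(1.000,1.541)
cell (0,2): code 1100 → (0.637,3.000)–(0.629,2.000)
cell (0,3): code 1100 → (0.847,4.000)–(0.637,3.000)
cell (0,4): code 1000 → (1.000,4.222)–(0.847,4.000)
cell (1,1): code 0110 → (1.000,1.541)–(2.000,1.347)
cell (1,4): code 1101 → (1.966,5.000)–(1.000,4.222)
cell (1,5): code 1000 → (2.000,5.021)–(1.966,5.000)
cell (2,1): code 0010 → (2.000,1.347)–(2.779,2.000)
cell (2,2): code 0111 → (2.779,2.000)–(3.000,2.275)
cell (2,4): code 1011 → (3.000,4.817)–(2.088,5.000)
cell (2,5): code 0001 → (2.088,5.000)–(2.000,5.021)
cell (3,2): code 0010 → (3.000,2.275)–(3.579,3.000)
cell (3,3): code 0011 → (3.579,3.000)–(3.658,4.000)
cell (3,4): code 0001 → (3.658,4.000)–(3.000,4.817)
total: 14 segments, chained into 1 closed loop(s), length Σ = 10.550683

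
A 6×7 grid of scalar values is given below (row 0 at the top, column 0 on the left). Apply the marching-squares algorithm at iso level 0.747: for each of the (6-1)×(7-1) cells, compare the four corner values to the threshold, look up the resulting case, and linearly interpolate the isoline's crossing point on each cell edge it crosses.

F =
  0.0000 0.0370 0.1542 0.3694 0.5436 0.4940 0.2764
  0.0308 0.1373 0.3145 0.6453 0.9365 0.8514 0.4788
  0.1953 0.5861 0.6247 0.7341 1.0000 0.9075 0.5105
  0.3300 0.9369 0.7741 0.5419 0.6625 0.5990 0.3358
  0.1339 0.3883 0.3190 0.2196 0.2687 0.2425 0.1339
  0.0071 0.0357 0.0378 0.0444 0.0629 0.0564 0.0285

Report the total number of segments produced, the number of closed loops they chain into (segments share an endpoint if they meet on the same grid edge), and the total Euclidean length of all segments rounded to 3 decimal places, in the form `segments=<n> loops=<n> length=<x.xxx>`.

segments=14 loops=2 length=10.722

cell (0,3): code 0100 → (0.518,4.000)–(1.000,3.349)
cell (0,4): code 1100 → (0.708,5.000)–(0.518,4.000)
cell (0,5): code 1000 → (1.000,5.280)–(0.708,5.000)
cell (1,3): code 0110 → (1.000,3.349)–(2.000,3.049)
cell (1,5): code 1001 → (2.000,5.404)–(1.000,5.280)
cell (2,0): code 0100 → (2.459,1.000)–(3.000,0.687)
cell (2,1): code 1100 → (2.819,2.000)–(2.459,1.000)
cell (2,2): code 1000 → (3.000,2.117)–(2.819,2.000)
cell (2,3): code 0010 → (2.000,3.049)–(2.750,4.000)
cell (2,4): code 0011 → (2.750,4.000)–(2.520,5.000)
cell (2,5): code 0001 → (2.520,5.000)–(2.000,5.404)
cell (3,0): code 0010 → (3.000,0.687)–(3.346,1.000)
cell (3,1): code 0011 → (3.346,1.000)–(3.060,2.000)
cell (3,2): code 0001 → (3.060,2.000)–(3.000,2.117)
total: 14 segments, chained into 2 closed loop(s), length Σ = 10.722420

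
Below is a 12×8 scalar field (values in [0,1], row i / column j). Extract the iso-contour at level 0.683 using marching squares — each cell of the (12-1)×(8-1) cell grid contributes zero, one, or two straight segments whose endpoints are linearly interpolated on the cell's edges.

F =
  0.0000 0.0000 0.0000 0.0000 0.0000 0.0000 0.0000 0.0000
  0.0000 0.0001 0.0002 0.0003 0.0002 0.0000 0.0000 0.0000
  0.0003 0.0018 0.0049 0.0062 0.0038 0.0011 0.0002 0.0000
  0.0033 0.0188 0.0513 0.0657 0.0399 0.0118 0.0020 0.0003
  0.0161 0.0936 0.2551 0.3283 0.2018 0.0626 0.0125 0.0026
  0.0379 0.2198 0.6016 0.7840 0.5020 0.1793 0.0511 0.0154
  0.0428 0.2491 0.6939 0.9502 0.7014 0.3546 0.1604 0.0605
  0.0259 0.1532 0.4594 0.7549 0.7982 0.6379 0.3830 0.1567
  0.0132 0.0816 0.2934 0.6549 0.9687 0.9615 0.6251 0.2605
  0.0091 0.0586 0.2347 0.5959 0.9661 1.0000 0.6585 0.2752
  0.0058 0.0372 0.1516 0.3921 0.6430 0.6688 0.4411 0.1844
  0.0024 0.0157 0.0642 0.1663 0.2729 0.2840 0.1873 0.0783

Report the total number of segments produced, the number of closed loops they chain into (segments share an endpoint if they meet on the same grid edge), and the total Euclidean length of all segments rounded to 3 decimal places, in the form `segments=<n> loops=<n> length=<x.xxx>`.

segments=18 loops=1 length=13.893

cell (4,2): code 0100 → (4.778,3.000)–(5.000,2.446)
cell (4,3): code 1000 → (5.000,3.358)–(4.778,3.000)
cell (5,1): code 0100 → (5.882,2.000)–(6.000,1.975)
cell (5,2): code 1110 → (5.000,2.446)–(5.882,2.000)
cell (5,3): code 1101 → (5.908,4.000)–(5.000,3.358)
cell (5,4): code 1000 → (6.000,4.053)–(5.908,4.000)
cell (6,1): code 0010 → (6.000,1.975)–(6.046,2.000)
cell (6,2): code 0111 → (6.046,2.000)–(7.000,2.757)
cell (6,4): code 1001 → (7.000,4.719)–(6.000,4.053)
cell (7,2): code 0010 → (7.000,2.757)–(7.719,3.000)
cell (7,3): code 0111 → (7.719,3.000)–(8.000,3.090)
cell (7,4): code 1101 → (7.139,5.000)–(7.000,4.719)
cell (7,5): code 1000 → (8.000,5.828)–(7.139,5.000)
cell (8,3): code 0110 → (8.000,3.090)–(9.000,3.235)
cell (8,5): code 1001 → (9.000,5.928)–(8.000,5.828)
cell (9,3): code 0010 → (9.000,3.235)–(9.876,4.000)
cell (9,4): code 0011 → (9.876,4.000)–(9.957,5.000)
cell (9,5): code 0001 → (9.957,5.000)–(9.000,5.928)
total: 18 segments, chained into 1 closed loop(s), length Σ = 13.893169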